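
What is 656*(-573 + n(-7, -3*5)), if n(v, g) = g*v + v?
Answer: -311600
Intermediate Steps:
n(v, g) = v + g*v
656*(-573 + n(-7, -3*5)) = 656*(-573 - 7*(1 - 3*5)) = 656*(-573 - 7*(1 - 15)) = 656*(-573 - 7*(-14)) = 656*(-573 + 98) = 656*(-475) = -311600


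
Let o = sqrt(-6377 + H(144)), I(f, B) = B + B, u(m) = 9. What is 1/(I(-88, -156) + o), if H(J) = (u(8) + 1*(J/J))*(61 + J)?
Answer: -312/101671 - I*sqrt(4327)/101671 ≈ -0.0030687 - 0.00064699*I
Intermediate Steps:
I(f, B) = 2*B
H(J) = 610 + 10*J (H(J) = (9 + 1*(J/J))*(61 + J) = (9 + 1*1)*(61 + J) = (9 + 1)*(61 + J) = 10*(61 + J) = 610 + 10*J)
o = I*sqrt(4327) (o = sqrt(-6377 + (610 + 10*144)) = sqrt(-6377 + (610 + 1440)) = sqrt(-6377 + 2050) = sqrt(-4327) = I*sqrt(4327) ≈ 65.78*I)
1/(I(-88, -156) + o) = 1/(2*(-156) + I*sqrt(4327)) = 1/(-312 + I*sqrt(4327))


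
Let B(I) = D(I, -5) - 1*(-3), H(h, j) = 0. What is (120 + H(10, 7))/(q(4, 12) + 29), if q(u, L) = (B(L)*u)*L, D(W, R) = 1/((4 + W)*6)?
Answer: 240/347 ≈ 0.69164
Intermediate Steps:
D(W, R) = 1/(6*(4 + W)) (D(W, R) = (⅙)/(4 + W) = 1/(6*(4 + W)))
B(I) = 3 + 1/(6*(4 + I)) (B(I) = 1/(6*(4 + I)) - 1*(-3) = 1/(6*(4 + I)) + 3 = 3 + 1/(6*(4 + I)))
q(u, L) = L*u*(73 + 18*L)/(6*(4 + L)) (q(u, L) = (((73 + 18*L)/(6*(4 + L)))*u)*L = (u*(73 + 18*L)/(6*(4 + L)))*L = L*u*(73 + 18*L)/(6*(4 + L)))
(120 + H(10, 7))/(q(4, 12) + 29) = (120 + 0)/((⅙)*12*4*(73 + 18*12)/(4 + 12) + 29) = 120/((⅙)*12*4*(73 + 216)/16 + 29) = 120/((⅙)*12*4*(1/16)*289 + 29) = 120/(289/2 + 29) = 120/(347/2) = 120*(2/347) = 240/347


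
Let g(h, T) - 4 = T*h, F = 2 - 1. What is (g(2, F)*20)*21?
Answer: 2520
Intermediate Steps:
F = 1
g(h, T) = 4 + T*h
(g(2, F)*20)*21 = ((4 + 1*2)*20)*21 = ((4 + 2)*20)*21 = (6*20)*21 = 120*21 = 2520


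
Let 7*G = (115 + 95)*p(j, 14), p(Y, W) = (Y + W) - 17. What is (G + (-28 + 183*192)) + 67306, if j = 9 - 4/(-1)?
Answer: 102714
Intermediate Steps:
j = 13 (j = 9 - 4*(-1) = 9 - 1*(-4) = 9 + 4 = 13)
p(Y, W) = -17 + W + Y (p(Y, W) = (W + Y) - 17 = -17 + W + Y)
G = 300 (G = ((115 + 95)*(-17 + 14 + 13))/7 = (210*10)/7 = (⅐)*2100 = 300)
(G + (-28 + 183*192)) + 67306 = (300 + (-28 + 183*192)) + 67306 = (300 + (-28 + 35136)) + 67306 = (300 + 35108) + 67306 = 35408 + 67306 = 102714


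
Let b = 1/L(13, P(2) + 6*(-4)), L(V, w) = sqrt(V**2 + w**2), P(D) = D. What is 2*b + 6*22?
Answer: 132 + 2*sqrt(653)/653 ≈ 132.08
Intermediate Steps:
b = sqrt(653)/653 (b = 1/(sqrt(13**2 + (2 + 6*(-4))**2)) = 1/(sqrt(169 + (2 - 24)**2)) = 1/(sqrt(169 + (-22)**2)) = 1/(sqrt(169 + 484)) = 1/(sqrt(653)) = sqrt(653)/653 ≈ 0.039133)
2*b + 6*22 = 2*(sqrt(653)/653) + 6*22 = 2*sqrt(653)/653 + 132 = 132 + 2*sqrt(653)/653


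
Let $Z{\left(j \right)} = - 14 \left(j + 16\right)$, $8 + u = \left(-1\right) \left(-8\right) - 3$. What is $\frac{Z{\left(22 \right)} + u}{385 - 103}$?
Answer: $- \frac{535}{282} \approx -1.8972$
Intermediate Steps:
$u = -3$ ($u = -8 - -5 = -8 + \left(8 - 3\right) = -8 + 5 = -3$)
$Z{\left(j \right)} = -224 - 14 j$ ($Z{\left(j \right)} = - 14 \left(16 + j\right) = -224 - 14 j$)
$\frac{Z{\left(22 \right)} + u}{385 - 103} = \frac{\left(-224 - 308\right) - 3}{385 - 103} = \frac{\left(-224 - 308\right) - 3}{282} = \left(-532 - 3\right) \frac{1}{282} = \left(-535\right) \frac{1}{282} = - \frac{535}{282}$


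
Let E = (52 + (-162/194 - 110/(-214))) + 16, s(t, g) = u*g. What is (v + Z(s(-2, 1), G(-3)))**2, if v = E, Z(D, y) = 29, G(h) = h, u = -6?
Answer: 1006873771761/107723641 ≈ 9346.8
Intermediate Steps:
s(t, g) = -6*g
E = 702440/10379 (E = (52 + (-162*1/194 - 110*(-1/214))) + 16 = (52 + (-81/97 + 55/107)) + 16 = (52 - 3332/10379) + 16 = 536376/10379 + 16 = 702440/10379 ≈ 67.679)
v = 702440/10379 ≈ 67.679
(v + Z(s(-2, 1), G(-3)))**2 = (702440/10379 + 29)**2 = (1003431/10379)**2 = 1006873771761/107723641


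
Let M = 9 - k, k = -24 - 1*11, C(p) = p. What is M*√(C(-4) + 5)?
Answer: 44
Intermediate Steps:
k = -35 (k = -24 - 11 = -35)
M = 44 (M = 9 - 1*(-35) = 9 + 35 = 44)
M*√(C(-4) + 5) = 44*√(-4 + 5) = 44*√1 = 44*1 = 44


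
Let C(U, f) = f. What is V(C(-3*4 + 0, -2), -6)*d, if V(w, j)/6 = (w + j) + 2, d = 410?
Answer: -14760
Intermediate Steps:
V(w, j) = 12 + 6*j + 6*w (V(w, j) = 6*((w + j) + 2) = 6*((j + w) + 2) = 6*(2 + j + w) = 12 + 6*j + 6*w)
V(C(-3*4 + 0, -2), -6)*d = (12 + 6*(-6) + 6*(-2))*410 = (12 - 36 - 12)*410 = -36*410 = -14760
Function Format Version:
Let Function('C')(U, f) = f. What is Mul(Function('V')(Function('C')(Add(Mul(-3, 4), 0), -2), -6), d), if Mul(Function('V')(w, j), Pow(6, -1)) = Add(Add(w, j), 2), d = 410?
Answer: -14760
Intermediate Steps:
Function('V')(w, j) = Add(12, Mul(6, j), Mul(6, w)) (Function('V')(w, j) = Mul(6, Add(Add(w, j), 2)) = Mul(6, Add(Add(j, w), 2)) = Mul(6, Add(2, j, w)) = Add(12, Mul(6, j), Mul(6, w)))
Mul(Function('V')(Function('C')(Add(Mul(-3, 4), 0), -2), -6), d) = Mul(Add(12, Mul(6, -6), Mul(6, -2)), 410) = Mul(Add(12, -36, -12), 410) = Mul(-36, 410) = -14760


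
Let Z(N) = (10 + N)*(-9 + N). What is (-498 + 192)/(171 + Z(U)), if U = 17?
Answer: -34/43 ≈ -0.79070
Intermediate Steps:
Z(N) = (-9 + N)*(10 + N)
(-498 + 192)/(171 + Z(U)) = (-498 + 192)/(171 + (-90 + 17 + 17**2)) = -306/(171 + (-90 + 17 + 289)) = -306/(171 + 216) = -306/387 = -306*1/387 = -34/43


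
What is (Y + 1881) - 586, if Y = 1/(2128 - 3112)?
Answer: 1274279/984 ≈ 1295.0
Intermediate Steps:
Y = -1/984 (Y = 1/(-984) = -1/984 ≈ -0.0010163)
(Y + 1881) - 586 = (-1/984 + 1881) - 586 = 1850903/984 - 586 = 1274279/984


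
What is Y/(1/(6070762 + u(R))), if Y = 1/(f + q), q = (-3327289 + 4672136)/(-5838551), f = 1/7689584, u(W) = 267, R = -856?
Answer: -272565090114573894736/10341308135097 ≈ -2.6357e+7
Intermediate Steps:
f = 1/7689584 ≈ 1.3005e-7
q = -1344847/5838551 (q = 1344847*(-1/5838551) = -1344847/5838551 ≈ -0.23034)
Y = -44896028352784/10341308135097 (Y = 1/(1/7689584 - 1344847/5838551) = 1/(-10341308135097/44896028352784) = -44896028352784/10341308135097 ≈ -4.3414)
Y/(1/(6070762 + u(R))) = -44896028352784/(10341308135097*(1/(6070762 + 267))) = -44896028352784/(10341308135097*(1/6071029)) = -44896028352784/(10341308135097*1/6071029) = -44896028352784/10341308135097*6071029 = -272565090114573894736/10341308135097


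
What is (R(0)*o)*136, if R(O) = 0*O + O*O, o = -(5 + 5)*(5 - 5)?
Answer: 0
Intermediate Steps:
o = 0 (o = -10*0 = -1*0 = 0)
R(O) = O² (R(O) = 0 + O² = O²)
(R(0)*o)*136 = (0²*0)*136 = (0*0)*136 = 0*136 = 0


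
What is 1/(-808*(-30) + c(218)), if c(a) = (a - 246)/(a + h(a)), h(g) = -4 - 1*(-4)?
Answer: 109/2642146 ≈ 4.1254e-5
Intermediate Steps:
h(g) = 0 (h(g) = -4 + 4 = 0)
c(a) = (-246 + a)/a (c(a) = (a - 246)/(a + 0) = (-246 + a)/a)
1/(-808*(-30) + c(218)) = 1/(-808*(-30) + (-246 + 218)/218) = 1/(24240 + (1/218)*(-28)) = 1/(24240 - 14/109) = 1/(2642146/109) = 109/2642146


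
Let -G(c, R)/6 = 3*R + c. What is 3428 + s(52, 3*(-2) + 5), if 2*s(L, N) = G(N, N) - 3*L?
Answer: 3362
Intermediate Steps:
G(c, R) = -18*R - 6*c (G(c, R) = -6*(3*R + c) = -6*(c + 3*R) = -18*R - 6*c)
s(L, N) = -12*N - 3*L/2 (s(L, N) = ((-18*N - 6*N) - 3*L)/2 = (-24*N - 3*L)/2 = -12*N - 3*L/2)
3428 + s(52, 3*(-2) + 5) = 3428 + (-12*(3*(-2) + 5) - 3/2*52) = 3428 + (-12*(-6 + 5) - 78) = 3428 + (-12*(-1) - 78) = 3428 + (12 - 78) = 3428 - 66 = 3362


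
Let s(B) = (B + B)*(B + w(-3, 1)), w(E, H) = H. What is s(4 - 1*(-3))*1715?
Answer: 192080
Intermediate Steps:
s(B) = 2*B*(1 + B) (s(B) = (B + B)*(B + 1) = (2*B)*(1 + B) = 2*B*(1 + B))
s(4 - 1*(-3))*1715 = (2*(4 - 1*(-3))*(1 + (4 - 1*(-3))))*1715 = (2*(4 + 3)*(1 + (4 + 3)))*1715 = (2*7*(1 + 7))*1715 = (2*7*8)*1715 = 112*1715 = 192080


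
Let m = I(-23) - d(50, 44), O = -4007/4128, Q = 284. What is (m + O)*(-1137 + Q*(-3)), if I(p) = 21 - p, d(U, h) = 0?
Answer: -117765375/1376 ≈ -85585.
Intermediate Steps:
O = -4007/4128 (O = -4007*1/4128 = -4007/4128 ≈ -0.97069)
m = 44 (m = (21 - 1*(-23)) - 1*0 = (21 + 23) + 0 = 44 + 0 = 44)
(m + O)*(-1137 + Q*(-3)) = (44 - 4007/4128)*(-1137 + 284*(-3)) = 177625*(-1137 - 852)/4128 = (177625/4128)*(-1989) = -117765375/1376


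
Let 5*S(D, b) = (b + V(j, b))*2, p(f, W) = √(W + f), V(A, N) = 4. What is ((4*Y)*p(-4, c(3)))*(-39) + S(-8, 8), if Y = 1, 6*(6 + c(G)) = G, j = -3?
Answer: 24/5 - 78*I*√38 ≈ 4.8 - 480.82*I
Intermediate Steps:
c(G) = -6 + G/6
S(D, b) = 8/5 + 2*b/5 (S(D, b) = ((b + 4)*2)/5 = ((4 + b)*2)/5 = (8 + 2*b)/5 = 8/5 + 2*b/5)
((4*Y)*p(-4, c(3)))*(-39) + S(-8, 8) = ((4*1)*√((-6 + (⅙)*3) - 4))*(-39) + (8/5 + (⅖)*8) = (4*√((-6 + ½) - 4))*(-39) + (8/5 + 16/5) = (4*√(-11/2 - 4))*(-39) + 24/5 = (4*√(-19/2))*(-39) + 24/5 = (4*(I*√38/2))*(-39) + 24/5 = (2*I*√38)*(-39) + 24/5 = -78*I*√38 + 24/5 = 24/5 - 78*I*√38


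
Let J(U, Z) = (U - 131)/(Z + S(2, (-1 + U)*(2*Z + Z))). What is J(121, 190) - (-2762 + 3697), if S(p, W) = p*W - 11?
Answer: -128075375/136979 ≈ -935.00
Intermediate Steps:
S(p, W) = -11 + W*p (S(p, W) = W*p - 11 = -11 + W*p)
J(U, Z) = (-131 + U)/(-11 + Z + 6*Z*(-1 + U)) (J(U, Z) = (U - 131)/(Z + (-11 + ((-1 + U)*(2*Z + Z))*2)) = (-131 + U)/(Z + (-11 + ((-1 + U)*(3*Z))*2)) = (-131 + U)/(Z + (-11 + (3*Z*(-1 + U))*2)) = (-131 + U)/(Z + (-11 + 6*Z*(-1 + U))) = (-131 + U)/(-11 + Z + 6*Z*(-1 + U)))
J(121, 190) - (-2762 + 3697) = (-131 + 121)/(-11 + 190 + 6*190*(-1 + 121)) - (-2762 + 3697) = -10/(-11 + 190 + 6*190*120) - 1*935 = -10/(-11 + 190 + 136800) - 935 = -10/136979 - 935 = -128075375/136979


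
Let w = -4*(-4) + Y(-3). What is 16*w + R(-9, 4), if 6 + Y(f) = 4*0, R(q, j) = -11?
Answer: 149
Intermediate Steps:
Y(f) = -6 (Y(f) = -6 + 4*0 = -6 + 0 = -6)
w = 10 (w = -4*(-4) - 6 = 16 - 6 = 10)
16*w + R(-9, 4) = 16*10 - 11 = 160 - 11 = 149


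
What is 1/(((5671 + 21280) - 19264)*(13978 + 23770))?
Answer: 1/290168876 ≈ 3.4463e-9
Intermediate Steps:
1/(((5671 + 21280) - 19264)*(13978 + 23770)) = 1/((26951 - 19264)*37748) = 1/(7687*37748) = 1/290168876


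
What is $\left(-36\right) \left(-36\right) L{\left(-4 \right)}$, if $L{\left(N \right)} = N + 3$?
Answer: $-1296$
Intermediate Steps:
$L{\left(N \right)} = 3 + N$
$\left(-36\right) \left(-36\right) L{\left(-4 \right)} = \left(-36\right) \left(-36\right) \left(3 - 4\right) = 1296 \left(-1\right) = -1296$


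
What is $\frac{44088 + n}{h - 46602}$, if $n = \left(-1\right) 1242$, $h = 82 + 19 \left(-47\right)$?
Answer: $- \frac{42846}{47413} \approx -0.90368$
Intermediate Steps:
$h = -811$ ($h = 82 - 893 = -811$)
$n = -1242$
$\frac{44088 + n}{h - 46602} = \frac{44088 - 1242}{-811 - 46602} = \frac{42846}{-47413} = 42846 \left(- \frac{1}{47413}\right) = - \frac{42846}{47413}$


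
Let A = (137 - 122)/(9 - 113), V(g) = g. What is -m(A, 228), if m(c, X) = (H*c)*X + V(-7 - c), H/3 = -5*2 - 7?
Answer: -173707/104 ≈ -1670.3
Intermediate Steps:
H = -51 (H = 3*(-5*2 - 7) = 3*(-10 - 7) = 3*(-17) = -51)
A = -15/104 (A = 15/(-104) = 15*(-1/104) = -15/104 ≈ -0.14423)
m(c, X) = -7 - c - 51*X*c (m(c, X) = (-51*c)*X + (-7 - c) = -51*X*c + (-7 - c) = -7 - c - 51*X*c)
-m(A, 228) = -(-7 - 1*(-15/104) - 51*228*(-15/104)) = -(-7 + 15/104 + 43605/26) = -1*173707/104 = -173707/104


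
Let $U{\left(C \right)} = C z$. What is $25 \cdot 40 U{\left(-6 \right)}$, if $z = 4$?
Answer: $-24000$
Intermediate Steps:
$U{\left(C \right)} = 4 C$ ($U{\left(C \right)} = C 4 = 4 C$)
$25 \cdot 40 U{\left(-6 \right)} = 25 \cdot 40 \cdot 4 \left(-6\right) = 1000 \left(-24\right) = -24000$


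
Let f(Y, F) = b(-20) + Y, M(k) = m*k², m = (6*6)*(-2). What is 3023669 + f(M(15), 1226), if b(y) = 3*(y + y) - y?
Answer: 3007369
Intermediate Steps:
m = -72 (m = 36*(-2) = -72)
b(y) = 5*y (b(y) = 3*(2*y) - y = 6*y - y = 5*y)
M(k) = -72*k²
f(Y, F) = -100 + Y (f(Y, F) = 5*(-20) + Y = -100 + Y)
3023669 + f(M(15), 1226) = 3023669 + (-100 - 72*15²) = 3023669 + (-100 - 72*225) = 3023669 + (-100 - 16200) = 3023669 - 16300 = 3007369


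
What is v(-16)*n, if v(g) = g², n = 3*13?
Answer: 9984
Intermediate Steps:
n = 39
v(-16)*n = (-16)²*39 = 256*39 = 9984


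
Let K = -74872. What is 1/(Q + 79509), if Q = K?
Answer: 1/4637 ≈ 0.00021566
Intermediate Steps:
Q = -74872
1/(Q + 79509) = 1/(-74872 + 79509) = 1/4637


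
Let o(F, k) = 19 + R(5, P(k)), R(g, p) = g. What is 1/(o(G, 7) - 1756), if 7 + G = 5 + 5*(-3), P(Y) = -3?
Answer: -1/1732 ≈ -0.00057737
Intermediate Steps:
G = -17 (G = -7 + (5 + 5*(-3)) = -7 + (5 - 15) = -7 - 10 = -17)
o(F, k) = 24 (o(F, k) = 19 + 5 = 24)
1/(o(G, 7) - 1756) = 1/(24 - 1756) = 1/(-1732) = -1/1732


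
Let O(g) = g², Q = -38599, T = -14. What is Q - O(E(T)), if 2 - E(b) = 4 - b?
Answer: -38855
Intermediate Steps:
E(b) = -2 + b (E(b) = 2 - (4 - b) = 2 + (-4 + b) = -2 + b)
Q - O(E(T)) = -38599 - (-2 - 14)² = -38599 - 1*(-16)² = -38599 - 1*256 = -38599 - 256 = -38855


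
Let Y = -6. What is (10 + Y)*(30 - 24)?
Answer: 24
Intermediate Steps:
(10 + Y)*(30 - 24) = (10 - 6)*(30 - 24) = 4*6 = 24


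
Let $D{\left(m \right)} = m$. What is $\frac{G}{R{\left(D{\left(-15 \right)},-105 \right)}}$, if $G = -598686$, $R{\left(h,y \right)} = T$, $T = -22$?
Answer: $27213$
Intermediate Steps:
$R{\left(h,y \right)} = -22$
$\frac{G}{R{\left(D{\left(-15 \right)},-105 \right)}} = - \frac{598686}{-22} = \left(-598686\right) \left(- \frac{1}{22}\right) = 27213$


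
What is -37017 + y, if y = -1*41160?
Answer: -78177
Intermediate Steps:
y = -41160
-37017 + y = -37017 - 41160 = -78177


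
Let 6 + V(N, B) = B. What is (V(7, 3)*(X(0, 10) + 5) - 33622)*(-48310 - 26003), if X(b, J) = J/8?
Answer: 9999780219/4 ≈ 2.4999e+9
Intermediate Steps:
X(b, J) = J/8 (X(b, J) = J*(1/8) = J/8)
V(N, B) = -6 + B
(V(7, 3)*(X(0, 10) + 5) - 33622)*(-48310 - 26003) = ((-6 + 3)*((1/8)*10 + 5) - 33622)*(-48310 - 26003) = (-3*(5/4 + 5) - 33622)*(-74313) = (-3*25/4 - 33622)*(-74313) = (-75/4 - 33622)*(-74313) = -134563/4*(-74313) = 9999780219/4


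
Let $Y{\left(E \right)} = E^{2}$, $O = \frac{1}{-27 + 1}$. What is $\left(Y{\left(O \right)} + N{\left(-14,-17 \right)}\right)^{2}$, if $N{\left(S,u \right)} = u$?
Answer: $\frac{132043081}{456976} \approx 288.95$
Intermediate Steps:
$O = - \frac{1}{26}$ ($O = \frac{1}{-26} = - \frac{1}{26} \approx -0.038462$)
$\left(Y{\left(O \right)} + N{\left(-14,-17 \right)}\right)^{2} = \left(\left(- \frac{1}{26}\right)^{2} - 17\right)^{2} = \left(\frac{1}{676} - 17\right)^{2} = \left(- \frac{11491}{676}\right)^{2} = \frac{132043081}{456976}$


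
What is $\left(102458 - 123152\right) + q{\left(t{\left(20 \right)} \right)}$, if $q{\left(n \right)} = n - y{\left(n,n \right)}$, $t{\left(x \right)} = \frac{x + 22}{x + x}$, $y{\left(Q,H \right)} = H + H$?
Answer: $- \frac{413901}{20} \approx -20695.0$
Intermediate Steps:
$y{\left(Q,H \right)} = 2 H$
$t{\left(x \right)} = \frac{22 + x}{2 x}$
$q{\left(n \right)} = - n$ ($q{\left(n \right)} = n - 2 n = - n$)
$\left(102458 - 123152\right) + q{\left(t{\left(20 \right)} \right)} = \left(102458 - 123152\right) - \frac{22 + 20}{2 \cdot 20} = -20694 - \frac{1}{2} \cdot \frac{1}{20} \cdot 42 = -20694 - \frac{21}{20} = - \frac{413901}{20}$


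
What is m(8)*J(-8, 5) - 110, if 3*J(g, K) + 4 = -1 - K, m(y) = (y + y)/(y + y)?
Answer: -340/3 ≈ -113.33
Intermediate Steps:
m(y) = 1 (m(y) = (2*y)/((2*y)) = (2*y)*(1/(2*y)) = 1)
J(g, K) = -5/3 - K/3 (J(g, K) = -4/3 + (-1 - K)/3 = -4/3 + (-⅓ - K/3) = -5/3 - K/3)
m(8)*J(-8, 5) - 110 = 1*(-5/3 - ⅓*5) - 110 = 1*(-5/3 - 5/3) - 110 = 1*(-10/3) - 110 = -10/3 - 110 = -340/3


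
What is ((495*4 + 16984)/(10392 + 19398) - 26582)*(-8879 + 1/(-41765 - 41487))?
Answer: 73167211086305168/310009635 ≈ 2.3602e+8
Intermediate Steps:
((495*4 + 16984)/(10392 + 19398) - 26582)*(-8879 + 1/(-41765 - 41487)) = ((1980 + 16984)/29790 - 26582)*(-8879 + 1/(-83252)) = (18964*(1/29790) - 26582)*(-8879 - 1/83252) = (9482/14895 - 26582)*(-739194509/83252) = -395929408/14895*(-739194509/83252) = 73167211086305168/310009635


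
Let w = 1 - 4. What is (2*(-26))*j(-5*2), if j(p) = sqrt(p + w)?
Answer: -52*I*sqrt(13) ≈ -187.49*I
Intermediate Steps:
w = -3
j(p) = sqrt(-3 + p) (j(p) = sqrt(p - 3) = sqrt(-3 + p))
(2*(-26))*j(-5*2) = (2*(-26))*sqrt(-3 - 5*2) = -52*sqrt(-3 - 10) = -52*I*sqrt(13)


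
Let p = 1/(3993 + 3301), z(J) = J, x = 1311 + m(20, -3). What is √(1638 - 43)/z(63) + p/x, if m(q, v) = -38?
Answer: 1/9285262 + √1595/63 ≈ 0.63393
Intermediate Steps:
x = 1273 (x = 1311 - 38 = 1273)
p = 1/7294 ≈ 0.00013710
√(1638 - 43)/z(63) + p/x = √(1638 - 43)/63 + (1/7294)/1273 = √1595*(1/63) + (1/7294)*(1/1273) = √1595/63 + 1/9285262 = 1/9285262 + √1595/63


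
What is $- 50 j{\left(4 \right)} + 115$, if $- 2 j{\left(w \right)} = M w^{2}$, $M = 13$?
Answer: $5315$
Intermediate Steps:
$j{\left(w \right)} = - \frac{13 w^{2}}{2}$
$- 50 j{\left(4 \right)} + 115 = - 50 \left(- \frac{13 \cdot 4^{2}}{2}\right) + 115 = - 50 \left(\left(- \frac{13}{2}\right) 16\right) + 115 = \left(-50\right) \left(-104\right) + 115 = 5200 + 115 = 5315$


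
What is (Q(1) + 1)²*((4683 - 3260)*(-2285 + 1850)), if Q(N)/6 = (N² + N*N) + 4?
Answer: -847417845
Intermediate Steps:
Q(N) = 24 + 12*N² (Q(N) = 6*((N² + N*N) + 4) = 6*((N² + N²) + 4) = 6*(2*N² + 4) = 6*(4 + 2*N²) = 24 + 12*N²)
(Q(1) + 1)²*((4683 - 3260)*(-2285 + 1850)) = ((24 + 12*1²) + 1)²*((4683 - 3260)*(-2285 + 1850)) = ((24 + 12*1) + 1)²*(1423*(-435)) = ((24 + 12) + 1)²*(-619005) = (36 + 1)²*(-619005) = 37²*(-619005) = 1369*(-619005) = -847417845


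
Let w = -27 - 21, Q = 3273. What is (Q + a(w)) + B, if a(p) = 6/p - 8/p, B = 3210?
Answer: 155593/24 ≈ 6483.0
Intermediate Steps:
w = -48
a(p) = -2/p
(Q + a(w)) + B = (3273 - 2/(-48)) + 3210 = (3273 - 2*(-1/48)) + 3210 = (3273 + 1/24) + 3210 = 78553/24 + 3210 = 155593/24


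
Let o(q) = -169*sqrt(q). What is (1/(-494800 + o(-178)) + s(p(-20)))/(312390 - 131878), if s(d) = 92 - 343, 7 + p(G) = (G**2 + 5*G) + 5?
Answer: (-42419*sqrt(178) + 124194801*I)/(180512*(-494800*I + 169*sqrt(178))) ≈ -0.0013905 + 5.1514e-14*I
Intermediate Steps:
p(G) = -2 + G**2 + 5*G (p(G) = -7 + ((G**2 + 5*G) + 5) = -7 + (5 + G**2 + 5*G) = -2 + G**2 + 5*G)
s(d) = -251
(1/(-494800 + o(-178)) + s(p(-20)))/(312390 - 131878) = (1/(-494800 - 169*I*sqrt(178)) - 251)/(312390 - 131878) = (1/(-494800 - 169*I*sqrt(178)) - 251)/180512 = (1/(-494800 - 169*I*sqrt(178)) - 251)*(1/180512) = (-251 + 1/(-494800 - 169*I*sqrt(178)))*(1/180512) = -251/180512 + 1/(180512*(-494800 - 169*I*sqrt(178)))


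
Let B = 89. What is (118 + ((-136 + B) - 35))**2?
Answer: 1296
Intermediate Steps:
(118 + ((-136 + B) - 35))**2 = (118 + ((-136 + 89) - 35))**2 = (118 + (-47 - 35))**2 = (118 - 82)**2 = 36**2 = 1296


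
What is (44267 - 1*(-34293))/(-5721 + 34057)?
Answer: 4910/1771 ≈ 2.7724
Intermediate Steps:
(44267 - 1*(-34293))/(-5721 + 34057) = (44267 + 34293)/28336 = 78560*(1/28336) = 4910/1771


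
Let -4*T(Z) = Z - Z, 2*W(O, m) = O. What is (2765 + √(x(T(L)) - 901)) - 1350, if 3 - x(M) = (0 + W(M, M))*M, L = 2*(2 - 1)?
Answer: 1415 + I*√898 ≈ 1415.0 + 29.967*I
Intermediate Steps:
W(O, m) = O/2
L = 2 (L = 2*1 = 2)
T(Z) = 0 (T(Z) = -(Z - Z)/4 = -¼*0 = 0)
x(M) = 3 - M²/2 (x(M) = 3 - (0 + M/2)*M = 3 - M/2*M = 3 - M²/2)
(2765 + √(x(T(L)) - 901)) - 1350 = (2765 + √((3 - ½*0²) - 901)) - 1350 = (2765 + √((3 - ½*0) - 901)) - 1350 = (2765 + √((3 + 0) - 901)) - 1350 = (2765 + √(3 - 901)) - 1350 = (2765 + √(-898)) - 1350 = (2765 + I*√898) - 1350 = 1415 + I*√898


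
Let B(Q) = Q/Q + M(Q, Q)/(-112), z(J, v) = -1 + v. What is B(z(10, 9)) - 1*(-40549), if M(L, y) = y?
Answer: 567699/14 ≈ 40550.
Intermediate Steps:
B(Q) = 1 - Q/112 (B(Q) = Q/Q + Q/(-112) = 1 + Q*(-1/112) = 1 - Q/112)
B(z(10, 9)) - 1*(-40549) = (1 - (-1 + 9)/112) - 1*(-40549) = (1 - 1/112*8) + 40549 = (1 - 1/14) + 40549 = 13/14 + 40549 = 567699/14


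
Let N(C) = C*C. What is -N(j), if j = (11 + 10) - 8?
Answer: -169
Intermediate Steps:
j = 13 (j = 21 - 8 = 13)
N(C) = C**2
-N(j) = -1*13**2 = -1*169 = -169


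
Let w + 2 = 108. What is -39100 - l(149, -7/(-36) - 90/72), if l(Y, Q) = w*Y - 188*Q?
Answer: -495832/9 ≈ -55092.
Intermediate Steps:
w = 106 (w = -2 + 108 = 106)
l(Y, Q) = -188*Q + 106*Y (l(Y, Q) = 106*Y - 188*Q = -188*Q + 106*Y)
-39100 - l(149, -7/(-36) - 90/72) = -39100 - (-188*(-7/(-36) - 90/72) + 106*149) = -39100 - (-188*(-7*(-1/36) - 90*1/72) + 15794) = -39100 - (-188*(7/36 - 5/4) + 15794) = -39100 - (-188*(-19/18) + 15794) = -39100 - (1786/9 + 15794) = -39100 - 1*143932/9 = -39100 - 143932/9 = -495832/9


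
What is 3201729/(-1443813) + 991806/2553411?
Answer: -107037264307/58518222161 ≈ -1.8291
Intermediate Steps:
3201729/(-1443813) + 991806/2553411 = 3201729*(-1/1443813) + 991806*(1/2553411) = -1067243/481271 + 330602/851137 = -107037264307/58518222161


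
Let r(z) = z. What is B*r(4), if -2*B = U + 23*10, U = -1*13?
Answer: -434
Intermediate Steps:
U = -13
B = -217/2 (B = -(-13 + 23*10)/2 = -(-13 + 230)/2 = -1/2*217 = -217/2 ≈ -108.50)
B*r(4) = -217/2*4 = -434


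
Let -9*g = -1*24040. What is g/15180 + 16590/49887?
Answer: 837152/1646271 ≈ 0.50851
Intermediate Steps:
g = 24040/9 (g = -(-1)*24040/9 = -⅑*(-24040) = 24040/9 ≈ 2671.1)
g/15180 + 16590/49887 = (24040/9)/15180 + 16590/49887 = (24040/9)*(1/15180) + 16590*(1/49887) = 1202/6831 + 5530/16629 = 837152/1646271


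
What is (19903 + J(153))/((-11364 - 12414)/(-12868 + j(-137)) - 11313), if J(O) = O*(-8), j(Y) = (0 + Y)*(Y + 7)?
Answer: -46155809/27966312 ≈ -1.6504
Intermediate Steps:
j(Y) = Y*(7 + Y)
J(O) = -8*O
(19903 + J(153))/((-11364 - 12414)/(-12868 + j(-137)) - 11313) = (19903 - 8*153)/((-11364 - 12414)/(-12868 - 137*(7 - 137)) - 11313) = (19903 - 1224)/(-23778/(-12868 - 137*(-130)) - 11313) = 18679/(-23778/(-12868 + 17810) - 11313) = 18679/(-23778/4942 - 11313) = 18679/(-23778*1/4942 - 11313) = 18679/(-11889/2471 - 11313) = 18679/(-27966312/2471) = 18679*(-2471/27966312) = -46155809/27966312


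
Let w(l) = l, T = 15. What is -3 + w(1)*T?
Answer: 12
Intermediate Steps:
-3 + w(1)*T = -3 + 1*15 = -3 + 15 = 12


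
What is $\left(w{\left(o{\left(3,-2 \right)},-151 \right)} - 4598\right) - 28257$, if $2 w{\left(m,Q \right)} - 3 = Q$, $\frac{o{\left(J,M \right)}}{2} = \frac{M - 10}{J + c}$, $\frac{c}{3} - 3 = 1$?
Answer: $-32929$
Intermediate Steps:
$c = 12$ ($c = 9 + 3 \cdot 1 = 9 + 3 = 12$)
$o{\left(J,M \right)} = \frac{2 \left(-10 + M\right)}{12 + J}$ ($o{\left(J,M \right)} = 2 \frac{M - 10}{J + 12} = 2 \frac{-10 + M}{12 + J} = \frac{2 \left(-10 + M\right)}{12 + J}$)
$w{\left(m,Q \right)} = \frac{3}{2} + \frac{Q}{2}$
$\left(w{\left(o{\left(3,-2 \right)},-151 \right)} - 4598\right) - 28257 = \left(\left(\frac{3}{2} + \frac{1}{2} \left(-151\right)\right) - 4598\right) - 28257 = \left(\left(\frac{3}{2} - \frac{151}{2}\right) - 4598\right) - 28257 = \left(-74 - 4598\right) - 28257 = -4672 - 28257 = -32929$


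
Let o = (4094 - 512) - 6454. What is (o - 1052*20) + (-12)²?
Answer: -23768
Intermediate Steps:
o = -2872 (o = 3582 - 6454 = -2872)
(o - 1052*20) + (-12)² = (-2872 - 1052*20) + (-12)² = (-2872 - 21040) + 144 = -23912 + 144 = -23768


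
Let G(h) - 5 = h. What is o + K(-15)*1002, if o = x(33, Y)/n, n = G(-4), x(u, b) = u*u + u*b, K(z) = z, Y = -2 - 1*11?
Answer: -14370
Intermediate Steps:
G(h) = 5 + h
Y = -13 (Y = -2 - 11 = -13)
x(u, b) = u² + b*u
n = 1 (n = 5 - 4 = 1)
o = 660 (o = (33*(-13 + 33))/1 = (33*20)*1 = 660*1 = 660)
o + K(-15)*1002 = 660 - 15*1002 = 660 - 15030 = -14370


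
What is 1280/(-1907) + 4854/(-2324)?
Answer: -6115649/2215934 ≈ -2.7598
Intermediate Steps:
1280/(-1907) + 4854/(-2324) = 1280*(-1/1907) + 4854*(-1/2324) = -1280/1907 - 2427/1162 = -6115649/2215934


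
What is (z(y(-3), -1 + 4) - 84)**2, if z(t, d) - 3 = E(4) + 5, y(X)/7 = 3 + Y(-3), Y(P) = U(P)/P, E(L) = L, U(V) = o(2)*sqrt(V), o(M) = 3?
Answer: 5184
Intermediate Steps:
U(V) = 3*sqrt(V)
Y(P) = 3/sqrt(P) (Y(P) = (3*sqrt(P))/P = 3/sqrt(P))
y(X) = 21 - 7*I*sqrt(3) (y(X) = 7*(3 + 3/sqrt(-3)) = 7*(3 + 3*(-I*sqrt(3)/3)) = 7*(3 - I*sqrt(3)) = 21 - 7*I*sqrt(3))
z(t, d) = 12 (z(t, d) = 3 + (4 + 5) = 3 + 9 = 12)
(z(y(-3), -1 + 4) - 84)**2 = (12 - 84)**2 = (-72)**2 = 5184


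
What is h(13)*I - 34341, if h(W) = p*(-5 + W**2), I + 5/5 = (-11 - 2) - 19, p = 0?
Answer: -34341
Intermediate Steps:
I = -33 (I = -1 + ((-11 - 2) - 19) = -1 + (-13 - 19) = -1 - 32 = -33)
h(W) = 0 (h(W) = 0*(-5 + W**2) = 0)
h(13)*I - 34341 = 0*(-33) - 34341 = 0 - 34341 = -34341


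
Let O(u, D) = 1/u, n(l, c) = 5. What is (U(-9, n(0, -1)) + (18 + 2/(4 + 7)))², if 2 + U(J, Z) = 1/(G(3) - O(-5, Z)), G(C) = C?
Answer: 8427409/30976 ≈ 272.06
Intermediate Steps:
U(J, Z) = -27/16 (U(J, Z) = -2 + 1/(3 - 1/(-5)) = -2 + 1/(3 - 1*(-⅕)) = -2 + 1/(3 + ⅕) = -2 + 1/(16/5) = -2 + 5/16 = -27/16)
(U(-9, n(0, -1)) + (18 + 2/(4 + 7)))² = (-27/16 + (18 + 2/(4 + 7)))² = (-27/16 + (18 + 2/11))² = (-27/16 + 200/11)² = (2903/176)² = 8427409/30976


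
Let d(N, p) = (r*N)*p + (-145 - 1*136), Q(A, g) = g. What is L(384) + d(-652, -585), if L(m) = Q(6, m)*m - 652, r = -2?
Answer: -616317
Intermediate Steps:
L(m) = -652 + m² (L(m) = m*m - 652 = m² - 652 = -652 + m²)
d(N, p) = -281 - 2*N*p (d(N, p) = (-2*N)*p + (-145 - 1*136) = -2*N*p + (-145 - 136) = -2*N*p - 281 = -281 - 2*N*p)
L(384) + d(-652, -585) = (-652 + 384²) + (-281 - 2*(-652)*(-585)) = (-652 + 147456) + (-281 - 762840) = 146804 - 763121 = -616317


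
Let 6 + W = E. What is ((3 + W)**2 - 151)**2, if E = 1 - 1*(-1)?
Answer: 22500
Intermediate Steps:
E = 2 (E = 1 + 1 = 2)
W = -4 (W = -6 + 2 = -4)
((3 + W)**2 - 151)**2 = ((3 - 4)**2 - 151)**2 = ((-1)**2 - 151)**2 = (1 - 151)**2 = (-150)**2 = 22500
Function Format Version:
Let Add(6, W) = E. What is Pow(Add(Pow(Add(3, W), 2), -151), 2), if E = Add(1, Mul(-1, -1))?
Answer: 22500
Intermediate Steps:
E = 2 (E = Add(1, 1) = 2)
W = -4 (W = Add(-6, 2) = -4)
Pow(Add(Pow(Add(3, W), 2), -151), 2) = Pow(Add(Pow(Add(3, -4), 2), -151), 2) = Pow(Add(Pow(-1, 2), -151), 2) = Pow(Add(1, -151), 2) = Pow(-150, 2) = 22500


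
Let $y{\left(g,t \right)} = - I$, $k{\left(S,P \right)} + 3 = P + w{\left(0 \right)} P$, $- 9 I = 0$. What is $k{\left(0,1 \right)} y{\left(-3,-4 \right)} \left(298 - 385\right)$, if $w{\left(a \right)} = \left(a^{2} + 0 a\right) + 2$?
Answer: $0$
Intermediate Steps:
$I = 0$ ($I = \left(- \frac{1}{9}\right) 0 = 0$)
$w{\left(a \right)} = 2 + a^{2}$ ($w{\left(a \right)} = \left(a^{2} + 0\right) + 2 = a^{2} + 2 = 2 + a^{2}$)
$k{\left(S,P \right)} = -3 + 3 P$ ($k{\left(S,P \right)} = -3 + \left(P + \left(2 + 0^{2}\right) P\right) = -3 + \left(P + \left(2 + 0\right) P\right) = -3 + \left(P + 2 P\right) = -3 + 3 P$)
$y{\left(g,t \right)} = 0$ ($y{\left(g,t \right)} = \left(-1\right) 0 = 0$)
$k{\left(0,1 \right)} y{\left(-3,-4 \right)} \left(298 - 385\right) = \left(-3 + 3 \cdot 1\right) 0 \left(298 - 385\right) = \left(-3 + 3\right) 0 \left(-87\right) = 0 \cdot 0 \left(-87\right) = 0 \left(-87\right) = 0$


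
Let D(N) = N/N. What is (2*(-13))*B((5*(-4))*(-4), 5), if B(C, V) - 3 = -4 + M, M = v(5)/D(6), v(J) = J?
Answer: -104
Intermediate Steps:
D(N) = 1
M = 5 (M = 5/1 = 5*1 = 5)
B(C, V) = 4 (B(C, V) = 3 + (-4 + 5) = 3 + 1 = 4)
(2*(-13))*B((5*(-4))*(-4), 5) = (2*(-13))*4 = -26*4 = -104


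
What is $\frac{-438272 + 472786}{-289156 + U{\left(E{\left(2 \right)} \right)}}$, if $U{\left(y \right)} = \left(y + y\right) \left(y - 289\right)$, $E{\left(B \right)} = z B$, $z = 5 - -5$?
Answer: $- \frac{17257}{149958} \approx -0.11508$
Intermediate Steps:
$z = 10$ ($z = 5 + 5 = 10$)
$E{\left(B \right)} = 10 B$
$U{\left(y \right)} = 2 y \left(-289 + y\right)$
$\frac{-438272 + 472786}{-289156 + U{\left(E{\left(2 \right)} \right)}} = \frac{-438272 + 472786}{-289156 + 2 \cdot 10 \cdot 2 \left(-289 + 10 \cdot 2\right)} = \frac{34514}{-289156 + 2 \cdot 20 \left(-289 + 20\right)} = \frac{34514}{-289156 + 2 \cdot 20 \left(-269\right)} = \frac{34514}{-289156 - 10760} = \frac{34514}{-299916} = 34514 \left(- \frac{1}{299916}\right) = - \frac{17257}{149958}$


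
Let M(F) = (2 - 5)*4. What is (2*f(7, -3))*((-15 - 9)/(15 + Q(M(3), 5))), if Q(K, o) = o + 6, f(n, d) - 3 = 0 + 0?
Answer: -72/13 ≈ -5.5385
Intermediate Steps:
f(n, d) = 3 (f(n, d) = 3 + (0 + 0) = 3 + 0 = 3)
M(F) = -12 (M(F) = -3*4 = -12)
Q(K, o) = 6 + o
(2*f(7, -3))*((-15 - 9)/(15 + Q(M(3), 5))) = (2*3)*((-15 - 9)/(15 + (6 + 5))) = 6*(-24/(15 + 11)) = 6*(-24/26) = 6*(-24*1/26) = 6*(-12/13) = -72/13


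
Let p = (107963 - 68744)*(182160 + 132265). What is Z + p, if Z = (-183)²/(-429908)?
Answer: 5301382160281611/429908 ≈ 1.2331e+10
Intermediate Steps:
p = 12331434075 (p = 39219*314425 = 12331434075)
Z = -33489/429908 (Z = 33489*(-1/429908) = -33489/429908 ≈ -0.077898)
Z + p = -33489/429908 + 12331434075 = 5301382160281611/429908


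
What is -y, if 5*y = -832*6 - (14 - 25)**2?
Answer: 5113/5 ≈ 1022.6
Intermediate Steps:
y = -5113/5 (y = (-832*6 - (14 - 25)**2)/5 = (-4992 - 1*(-11)**2)/5 = (-4992 - 1*121)/5 = (-4992 - 121)/5 = (1/5)*(-5113) = -5113/5 ≈ -1022.6)
-y = -1*(-5113/5) = 5113/5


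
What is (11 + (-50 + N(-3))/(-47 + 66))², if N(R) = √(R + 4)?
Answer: 25600/361 ≈ 70.914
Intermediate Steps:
N(R) = √(4 + R)
(11 + (-50 + N(-3))/(-47 + 66))² = (11 + (-50 + √(4 - 3))/(-47 + 66))² = (11 + (-50 + √1)/19)² = (11 + (-50 + 1)*(1/19))² = (11 - 49*1/19)² = (11 - 49/19)² = (160/19)² = 25600/361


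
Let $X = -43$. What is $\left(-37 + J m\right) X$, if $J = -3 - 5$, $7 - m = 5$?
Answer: $2279$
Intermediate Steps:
$m = 2$ ($m = 7 - 5 = 2$)
$J = -8$ ($J = -3 - 5 = -8$)
$\left(-37 + J m\right) X = \left(-37 - 16\right) \left(-43\right) = \left(-53\right) \left(-43\right) = 2279$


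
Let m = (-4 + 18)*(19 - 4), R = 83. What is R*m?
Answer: 17430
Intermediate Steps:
m = 210 (m = 14*15 = 210)
R*m = 83*210 = 17430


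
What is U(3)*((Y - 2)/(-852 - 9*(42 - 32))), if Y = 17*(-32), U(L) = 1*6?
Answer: 546/157 ≈ 3.4777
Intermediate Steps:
U(L) = 6
Y = -544
U(3)*((Y - 2)/(-852 - 9*(42 - 32))) = 6*((-544 - 2)/(-852 - 9*(42 - 32))) = 6*(-546/(-852 - 9*10)) = 6*(-546/(-852 - 90)) = 6*(-546/(-942)) = 6*(-546*(-1/942)) = 6*(91/157) = 546/157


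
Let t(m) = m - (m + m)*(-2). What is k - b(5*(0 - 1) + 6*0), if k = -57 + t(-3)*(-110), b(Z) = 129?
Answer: 1464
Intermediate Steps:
t(m) = 5*m (t(m) = m - 2*m*(-2) = m - (-4)*m = m + 4*m = 5*m)
k = 1593 (k = -57 + (5*(-3))*(-110) = -57 - 15*(-110) = -57 + 1650 = 1593)
k - b(5*(0 - 1) + 6*0) = 1593 - 1*129 = 1593 - 129 = 1464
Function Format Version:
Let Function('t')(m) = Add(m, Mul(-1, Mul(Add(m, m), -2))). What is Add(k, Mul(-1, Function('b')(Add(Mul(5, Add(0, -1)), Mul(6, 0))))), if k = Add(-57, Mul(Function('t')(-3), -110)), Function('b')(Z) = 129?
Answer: 1464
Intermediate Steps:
Function('t')(m) = Mul(5, m) (Function('t')(m) = Add(m, Mul(-1, Mul(Mul(2, m), -2))) = Add(m, Mul(-1, Mul(-4, m))) = Add(m, Mul(4, m)) = Mul(5, m))
k = 1593 (k = Add(-57, Mul(Mul(5, -3), -110)) = Add(-57, Mul(-15, -110)) = Add(-57, 1650) = 1593)
Add(k, Mul(-1, Function('b')(Add(Mul(5, Add(0, -1)), Mul(6, 0))))) = Add(1593, Mul(-1, 129)) = Add(1593, -129) = 1464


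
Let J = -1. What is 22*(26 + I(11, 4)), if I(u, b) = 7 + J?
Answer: 704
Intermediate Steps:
I(u, b) = 6 (I(u, b) = 7 - 1 = 6)
22*(26 + I(11, 4)) = 22*(26 + 6) = 22*32 = 704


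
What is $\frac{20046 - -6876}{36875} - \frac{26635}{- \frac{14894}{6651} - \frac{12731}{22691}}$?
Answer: $\frac{29647538754427419}{3116923058125} \approx 9511.8$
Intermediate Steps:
$\frac{20046 - -6876}{36875} - \frac{26635}{- \frac{14894}{6651} - \frac{12731}{22691}} = \left(20046 + 6876\right) \frac{1}{36875} - \frac{26635}{\left(-14894\right) \frac{1}{6651} - \frac{12731}{22691}} = 26922 \cdot \frac{1}{36875} - \frac{26635}{- \frac{14894}{6651} - \frac{12731}{22691}} = \frac{26922}{36875} - \frac{26635}{- \frac{422633635}{150917841}} = \frac{26922}{36875} - - \frac{803939339007}{84526727} = \frac{26922}{36875} + \frac{803939339007}{84526727} = \frac{29647538754427419}{3116923058125}$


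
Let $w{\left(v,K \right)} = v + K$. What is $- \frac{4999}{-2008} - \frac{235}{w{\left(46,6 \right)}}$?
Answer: $- \frac{52983}{26104} \approx -2.0297$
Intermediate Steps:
$w{\left(v,K \right)} = K + v$
$- \frac{4999}{-2008} - \frac{235}{w{\left(46,6 \right)}} = - \frac{4999}{-2008} - \frac{235}{6 + 46} = \left(-4999\right) \left(- \frac{1}{2008}\right) - \frac{235}{52} = \frac{4999}{2008} - \frac{235}{52} = - \frac{52983}{26104}$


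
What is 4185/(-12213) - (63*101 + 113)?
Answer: -8788397/1357 ≈ -6476.3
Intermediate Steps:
4185/(-12213) - (63*101 + 113) = 4185*(-1/12213) - (6363 + 113) = -465/1357 - 1*6476 = -465/1357 - 6476 = -8788397/1357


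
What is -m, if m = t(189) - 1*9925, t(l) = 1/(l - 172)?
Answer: 168724/17 ≈ 9924.9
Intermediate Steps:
t(l) = 1/(-172 + l)
m = -168724/17 (m = 1/(-172 + 189) - 1*9925 = 1/17 - 9925 = -168724/17 ≈ -9924.9)
-m = -1*(-168724/17) = 168724/17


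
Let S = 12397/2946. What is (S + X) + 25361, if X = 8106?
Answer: 98606179/2946 ≈ 33471.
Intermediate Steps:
S = 12397/2946 (S = 12397*(1/2946) = 12397/2946 ≈ 4.2081)
(S + X) + 25361 = (12397/2946 + 8106) + 25361 = 23892673/2946 + 25361 = 98606179/2946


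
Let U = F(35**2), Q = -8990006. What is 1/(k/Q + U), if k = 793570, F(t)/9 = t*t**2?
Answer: 4495003/74367085492150090 ≈ 6.0443e-11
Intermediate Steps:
F(t) = 9*t**3 (F(t) = 9*(t*t**2) = 9*t**3)
U = 16544390625 (U = 9*(35**2)**3 = 9*1225**3 = 9*1838265625 = 16544390625)
1/(k/Q + U) = 1/(793570/(-8990006) + 16544390625) = 1/(793570*(-1/8990006) + 16544390625) = 1/(-396785/4495003 + 16544390625) = 1/(74367085492150090/4495003) = 4495003/74367085492150090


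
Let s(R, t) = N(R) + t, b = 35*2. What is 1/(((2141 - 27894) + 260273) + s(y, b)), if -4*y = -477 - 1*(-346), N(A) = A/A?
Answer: 1/234591 ≈ 4.2627e-6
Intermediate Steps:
N(A) = 1
b = 70
y = 131/4 (y = -(-477 - 1*(-346))/4 = -(-477 + 346)/4 = -¼*(-131) = 131/4 ≈ 32.750)
s(R, t) = 1 + t
1/(((2141 - 27894) + 260273) + s(y, b)) = 1/(((2141 - 27894) + 260273) + (1 + 70)) = 1/((-25753 + 260273) + 71) = 1/(234520 + 71) = 1/234591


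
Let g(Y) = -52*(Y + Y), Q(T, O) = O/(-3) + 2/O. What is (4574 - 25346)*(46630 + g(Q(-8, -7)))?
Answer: -6749224392/7 ≈ -9.6417e+8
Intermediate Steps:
Q(T, O) = 2/O - O/3 (Q(T, O) = O*(-⅓) + 2/O = -O/3 + 2/O = 2/O - O/3)
g(Y) = -104*Y
(4574 - 25346)*(46630 + g(Q(-8, -7))) = (4574 - 25346)*(46630 - 104*(2/(-7) - ⅓*(-7))) = -20772*(46630 - 104*(2*(-⅐) + 7/3)) = -20772*(46630 - 104*(-2/7 + 7/3)) = -20772*(46630 - 104*43/21) = -20772*(46630 - 4472/21) = -20772*974758/21 = -6749224392/7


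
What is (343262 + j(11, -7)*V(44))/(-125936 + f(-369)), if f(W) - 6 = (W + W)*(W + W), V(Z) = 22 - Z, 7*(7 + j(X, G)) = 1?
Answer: 1201945/1465499 ≈ 0.82016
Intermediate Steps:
j(X, G) = -48/7 (j(X, G) = -7 + (⅐)*1 = -7 + ⅐ = -48/7)
f(W) = 6 + 4*W² (f(W) = 6 + (W + W)*(W + W) = 6 + (2*W)*(2*W) = 6 + 4*W²)
(343262 + j(11, -7)*V(44))/(-125936 + f(-369)) = (343262 - 48*(22 - 1*44)/7)/(-125936 + (6 + 4*(-369)²)) = (343262 - 48*(22 - 44)/7)/(-125936 + (6 + 4*136161)) = (343262 - 48/7*(-22))/(-125936 + (6 + 544644)) = (343262 + 1056/7)/(-125936 + 544650) = (2403890/7)/418714 = (2403890/7)*(1/418714) = 1201945/1465499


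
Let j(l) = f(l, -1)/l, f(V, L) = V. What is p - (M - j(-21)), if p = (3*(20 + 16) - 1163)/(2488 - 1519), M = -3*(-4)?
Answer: -11714/969 ≈ -12.089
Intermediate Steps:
M = 12
p = -1055/969 (p = (3*36 - 1163)/969 = (108 - 1163)*(1/969) = -1055*1/969 = -1055/969 ≈ -1.0888)
j(l) = 1 (j(l) = l/l = 1)
p - (M - j(-21)) = -1055/969 - (12 - 1*1) = -1055/969 - (12 - 1) = -1055/969 - 1*11 = -1055/969 - 11 = -11714/969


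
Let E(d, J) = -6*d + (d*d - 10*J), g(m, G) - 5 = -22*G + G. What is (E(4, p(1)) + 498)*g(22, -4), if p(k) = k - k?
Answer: 43610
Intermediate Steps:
p(k) = 0
g(m, G) = 5 - 21*G (g(m, G) = 5 + (-22*G + G) = 5 - 21*G)
E(d, J) = d² - 10*J - 6*d (E(d, J) = -6*d + (d² - 10*J) = d² - 10*J - 6*d)
(E(4, p(1)) + 498)*g(22, -4) = ((4² - 10*0 - 6*4) + 498)*(5 - 21*(-4)) = ((16 + 0 - 24) + 498)*(5 + 84) = (-8 + 498)*89 = 490*89 = 43610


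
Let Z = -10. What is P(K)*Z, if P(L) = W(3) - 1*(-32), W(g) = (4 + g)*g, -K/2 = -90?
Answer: -530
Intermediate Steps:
K = 180 (K = -2*(-90) = 180)
W(g) = g*(4 + g)
P(L) = 53 (P(L) = 3*(4 + 3) - 1*(-32) = 3*7 + 32 = 21 + 32 = 53)
P(K)*Z = 53*(-10) = -530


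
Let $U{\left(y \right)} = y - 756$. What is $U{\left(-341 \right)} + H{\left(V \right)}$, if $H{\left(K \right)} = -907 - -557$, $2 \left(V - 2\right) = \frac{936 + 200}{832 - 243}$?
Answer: $-1447$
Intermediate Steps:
$V = \frac{1746}{589}$ ($V = 2 + \frac{\left(936 + 200\right) \frac{1}{832 - 243}}{2} = 2 + \frac{1136 \cdot \frac{1}{589}}{2} = 2 + \frac{1}{2} \cdot \frac{1136}{589} = 2 + \frac{568}{589} = \frac{1746}{589} \approx 2.9643$)
$H{\left(K \right)} = -350$ ($H{\left(K \right)} = -907 + 557 = -350$)
$U{\left(y \right)} = -756 + y$ ($U{\left(y \right)} = y - 756 = -756 + y$)
$U{\left(-341 \right)} + H{\left(V \right)} = \left(-756 - 341\right) - 350 = -1097 - 350 = -1447$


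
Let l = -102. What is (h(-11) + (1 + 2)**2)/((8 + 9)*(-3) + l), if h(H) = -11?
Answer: 2/153 ≈ 0.013072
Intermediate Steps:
(h(-11) + (1 + 2)**2)/((8 + 9)*(-3) + l) = (-11 + (1 + 2)**2)/((8 + 9)*(-3) - 102) = (-11 + 3**2)/(17*(-3) - 102) = (-11 + 9)/(-51 - 102) = -2/(-153) = -2*(-1/153) = 2/153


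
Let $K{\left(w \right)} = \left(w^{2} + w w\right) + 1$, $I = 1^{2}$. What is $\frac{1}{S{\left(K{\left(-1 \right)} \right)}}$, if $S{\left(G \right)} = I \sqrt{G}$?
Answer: $\frac{\sqrt{3}}{3} \approx 0.57735$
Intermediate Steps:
$I = 1$
$K{\left(w \right)} = 1 + 2 w^{2}$ ($K{\left(w \right)} = \left(w^{2} + w^{2}\right) + 1 = 2 w^{2} + 1 = 1 + 2 w^{2}$)
$S{\left(G \right)} = \sqrt{G}$ ($S{\left(G \right)} = 1 \sqrt{G} = \sqrt{G}$)
$\frac{1}{S{\left(K{\left(-1 \right)} \right)}} = \frac{1}{\sqrt{1 + 2 \left(-1\right)^{2}}} = \frac{1}{\sqrt{1 + 2 \cdot 1}} = \frac{1}{\sqrt{1 + 2}} = \frac{1}{\sqrt{3}} = \frac{\sqrt{3}}{3}$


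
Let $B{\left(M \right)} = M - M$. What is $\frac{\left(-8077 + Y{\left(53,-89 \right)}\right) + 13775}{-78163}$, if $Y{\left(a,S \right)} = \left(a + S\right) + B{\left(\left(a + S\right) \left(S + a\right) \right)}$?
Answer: $- \frac{5662}{78163} \approx -0.072438$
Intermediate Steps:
$B{\left(M \right)} = 0$
$Y{\left(a,S \right)} = S + a$ ($Y{\left(a,S \right)} = \left(a + S\right) + 0 = \left(S + a\right) + 0 = S + a$)
$\frac{\left(-8077 + Y{\left(53,-89 \right)}\right) + 13775}{-78163} = \frac{\left(-8077 + \left(-89 + 53\right)\right) + 13775}{-78163} = \left(\left(-8077 - 36\right) + 13775\right) \left(- \frac{1}{78163}\right) = \left(-8113 + 13775\right) \left(- \frac{1}{78163}\right) = 5662 \left(- \frac{1}{78163}\right) = - \frac{5662}{78163}$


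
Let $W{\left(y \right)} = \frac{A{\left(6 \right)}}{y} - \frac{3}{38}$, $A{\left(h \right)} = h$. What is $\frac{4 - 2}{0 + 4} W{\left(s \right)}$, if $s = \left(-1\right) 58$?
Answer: $- \frac{201}{2204} \approx -0.091198$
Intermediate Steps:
$s = -58$
$W{\left(y \right)} = - \frac{3}{38} + \frac{6}{y}$ ($W{\left(y \right)} = \frac{6}{y} - \frac{3}{38} = - \frac{3}{38} + \frac{6}{y}$)
$\frac{4 - 2}{0 + 4} W{\left(s \right)} = \frac{4 - 2}{0 + 4} \left(- \frac{3}{38} + \frac{6}{-58}\right) = \frac{2}{4} \left(- \frac{3}{38} + 6 \left(- \frac{1}{58}\right)\right) = 2 \cdot \frac{1}{4} \left(- \frac{3}{38} - \frac{3}{29}\right) = \frac{1}{2} \left(- \frac{201}{1102}\right) = - \frac{201}{2204}$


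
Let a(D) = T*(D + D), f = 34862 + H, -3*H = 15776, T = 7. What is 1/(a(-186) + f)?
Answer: 3/80998 ≈ 3.7038e-5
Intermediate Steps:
H = -15776/3 (H = -⅓*15776 = -15776/3 ≈ -5258.7)
f = 88810/3 (f = 34862 - 15776/3 = 88810/3 ≈ 29603.)
a(D) = 14*D (a(D) = 7*(D + D) = 7*(2*D) = 14*D)
1/(a(-186) + f) = 1/(14*(-186) + 88810/3) = 1/(-2604 + 88810/3) = 1/(80998/3) = 3/80998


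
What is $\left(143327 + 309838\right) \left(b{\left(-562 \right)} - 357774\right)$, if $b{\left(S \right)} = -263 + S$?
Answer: $-162504515835$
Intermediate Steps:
$\left(143327 + 309838\right) \left(b{\left(-562 \right)} - 357774\right) = \left(143327 + 309838\right) \left(\left(-263 - 562\right) - 357774\right) = 453165 \left(-825 - 357774\right) = 453165 \left(-358599\right) = -162504515835$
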